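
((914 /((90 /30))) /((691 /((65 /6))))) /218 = 29705 /1355742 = 0.02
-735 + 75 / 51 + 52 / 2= -12028 / 17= -707.53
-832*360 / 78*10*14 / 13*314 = -168806400 / 13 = -12985107.69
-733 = -733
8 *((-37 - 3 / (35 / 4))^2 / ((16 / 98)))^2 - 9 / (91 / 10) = 583622928.21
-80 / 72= -1.11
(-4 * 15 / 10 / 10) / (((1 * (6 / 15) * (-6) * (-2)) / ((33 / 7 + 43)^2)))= -284.58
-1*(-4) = 4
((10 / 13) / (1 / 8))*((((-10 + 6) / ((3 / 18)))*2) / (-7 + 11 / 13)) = 48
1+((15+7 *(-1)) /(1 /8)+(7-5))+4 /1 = 71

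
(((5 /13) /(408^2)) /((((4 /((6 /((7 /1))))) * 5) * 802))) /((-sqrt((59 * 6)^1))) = -sqrt(354) /2867134652928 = -0.00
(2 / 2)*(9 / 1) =9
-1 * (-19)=19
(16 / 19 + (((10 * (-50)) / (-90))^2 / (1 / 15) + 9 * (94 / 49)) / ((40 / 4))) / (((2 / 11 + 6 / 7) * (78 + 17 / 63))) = 67557479 / 112426800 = 0.60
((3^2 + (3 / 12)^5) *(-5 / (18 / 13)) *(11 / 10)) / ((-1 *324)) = 1318031 / 11943936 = 0.11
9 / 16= 0.56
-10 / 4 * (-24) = 60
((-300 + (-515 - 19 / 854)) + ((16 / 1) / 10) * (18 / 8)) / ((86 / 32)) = -27718184 / 91805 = -301.92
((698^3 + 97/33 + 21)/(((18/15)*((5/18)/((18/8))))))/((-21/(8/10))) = -33666773178/385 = -87446164.10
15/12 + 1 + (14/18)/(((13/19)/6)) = 1415/156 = 9.07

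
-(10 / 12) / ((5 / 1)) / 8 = -1 / 48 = -0.02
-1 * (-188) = 188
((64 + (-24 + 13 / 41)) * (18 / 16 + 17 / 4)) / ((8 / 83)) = 5899557 / 2624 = 2248.31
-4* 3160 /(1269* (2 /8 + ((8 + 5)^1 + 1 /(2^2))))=-25280 /34263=-0.74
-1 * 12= -12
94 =94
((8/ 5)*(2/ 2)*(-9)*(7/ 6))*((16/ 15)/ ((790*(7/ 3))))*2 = -0.02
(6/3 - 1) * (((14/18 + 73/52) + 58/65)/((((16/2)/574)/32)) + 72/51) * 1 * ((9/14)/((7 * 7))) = 35101667/379015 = 92.61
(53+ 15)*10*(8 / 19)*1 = 286.32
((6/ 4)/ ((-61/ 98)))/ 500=-147/ 30500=-0.00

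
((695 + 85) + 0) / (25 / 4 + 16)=3120 / 89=35.06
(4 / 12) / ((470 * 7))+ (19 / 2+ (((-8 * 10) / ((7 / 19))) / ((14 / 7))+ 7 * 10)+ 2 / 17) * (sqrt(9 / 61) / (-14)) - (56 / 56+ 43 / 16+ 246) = -19715317 / 78960+ 20673 * sqrt(61) / 203252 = -248.89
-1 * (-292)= 292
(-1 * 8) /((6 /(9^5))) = -78732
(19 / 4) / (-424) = -19 / 1696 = -0.01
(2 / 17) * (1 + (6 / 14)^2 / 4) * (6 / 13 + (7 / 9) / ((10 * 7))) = 3239 / 55692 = 0.06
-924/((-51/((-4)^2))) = 4928/17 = 289.88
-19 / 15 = -1.27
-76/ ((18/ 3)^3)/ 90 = -19/ 4860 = -0.00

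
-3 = -3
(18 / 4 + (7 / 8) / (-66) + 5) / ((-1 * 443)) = -5009 / 233904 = -0.02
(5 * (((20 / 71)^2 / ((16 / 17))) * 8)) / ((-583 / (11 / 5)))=-3400 / 267173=-0.01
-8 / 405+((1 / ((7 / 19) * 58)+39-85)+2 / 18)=-45.86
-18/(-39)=6/13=0.46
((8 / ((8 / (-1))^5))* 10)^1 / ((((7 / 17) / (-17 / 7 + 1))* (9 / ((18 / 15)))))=85 / 75264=0.00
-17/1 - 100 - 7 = -124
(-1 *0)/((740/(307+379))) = 0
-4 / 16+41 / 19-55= -4035 / 76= -53.09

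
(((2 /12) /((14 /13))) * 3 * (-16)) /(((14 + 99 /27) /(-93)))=14508 /371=39.11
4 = 4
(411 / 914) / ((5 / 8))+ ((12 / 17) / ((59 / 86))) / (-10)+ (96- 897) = -366872547 / 458371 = -800.38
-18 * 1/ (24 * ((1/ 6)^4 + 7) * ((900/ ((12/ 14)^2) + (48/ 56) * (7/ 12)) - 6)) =-216/ 2458783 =-0.00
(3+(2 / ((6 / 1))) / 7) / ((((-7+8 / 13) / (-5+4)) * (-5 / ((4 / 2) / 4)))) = -0.05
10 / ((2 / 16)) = 80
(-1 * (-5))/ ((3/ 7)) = 35/ 3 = 11.67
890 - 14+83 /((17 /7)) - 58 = 14487 /17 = 852.18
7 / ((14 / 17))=17 / 2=8.50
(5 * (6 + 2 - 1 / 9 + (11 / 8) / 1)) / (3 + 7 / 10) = 16675 / 1332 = 12.52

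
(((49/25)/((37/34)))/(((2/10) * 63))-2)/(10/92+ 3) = -142232/238095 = -0.60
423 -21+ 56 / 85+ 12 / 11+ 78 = 450436 / 935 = 481.75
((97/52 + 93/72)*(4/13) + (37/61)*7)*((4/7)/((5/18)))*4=15490128/360815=42.93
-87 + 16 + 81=10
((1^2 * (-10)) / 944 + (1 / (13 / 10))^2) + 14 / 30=1253701 / 1196520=1.05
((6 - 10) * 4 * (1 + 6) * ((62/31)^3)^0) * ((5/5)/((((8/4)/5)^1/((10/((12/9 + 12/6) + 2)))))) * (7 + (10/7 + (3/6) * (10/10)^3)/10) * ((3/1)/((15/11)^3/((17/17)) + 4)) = -60314265/34796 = -1733.37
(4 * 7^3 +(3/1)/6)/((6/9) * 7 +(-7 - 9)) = -8235/68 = -121.10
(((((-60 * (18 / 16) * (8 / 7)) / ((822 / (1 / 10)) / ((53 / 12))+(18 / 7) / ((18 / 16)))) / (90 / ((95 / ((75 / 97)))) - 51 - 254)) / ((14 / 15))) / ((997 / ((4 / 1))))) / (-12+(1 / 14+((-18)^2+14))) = 7911999 / 4411039991521064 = 0.00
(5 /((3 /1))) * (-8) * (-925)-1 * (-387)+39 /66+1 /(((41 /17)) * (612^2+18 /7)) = 7520887258250 /591221763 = 12720.92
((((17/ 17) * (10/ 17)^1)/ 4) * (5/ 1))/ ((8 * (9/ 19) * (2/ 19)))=9025/ 4896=1.84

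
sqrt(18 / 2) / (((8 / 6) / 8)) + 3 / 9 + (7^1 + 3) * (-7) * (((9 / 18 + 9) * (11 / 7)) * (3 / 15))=-572 / 3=-190.67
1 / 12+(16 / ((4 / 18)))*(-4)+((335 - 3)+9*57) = 6685 / 12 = 557.08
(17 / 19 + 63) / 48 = 607 / 456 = 1.33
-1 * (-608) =608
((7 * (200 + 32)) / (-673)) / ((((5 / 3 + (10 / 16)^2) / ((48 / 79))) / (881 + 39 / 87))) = -13192445952 / 21000965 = -628.18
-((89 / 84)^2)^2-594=-29636301025 / 49787136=-595.26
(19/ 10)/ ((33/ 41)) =779/ 330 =2.36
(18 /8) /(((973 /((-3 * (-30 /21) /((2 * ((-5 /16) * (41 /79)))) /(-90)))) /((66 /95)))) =31284 /132644225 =0.00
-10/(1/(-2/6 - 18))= 550/3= 183.33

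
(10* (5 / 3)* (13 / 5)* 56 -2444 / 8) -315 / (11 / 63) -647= -329.92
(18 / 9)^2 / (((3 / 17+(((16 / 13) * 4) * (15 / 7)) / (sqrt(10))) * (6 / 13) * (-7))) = 522886 / 26559711 - 3125824 * sqrt(10) / 26559711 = -0.35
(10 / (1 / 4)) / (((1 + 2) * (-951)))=-40 / 2853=-0.01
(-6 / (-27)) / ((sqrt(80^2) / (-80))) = -2 / 9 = -0.22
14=14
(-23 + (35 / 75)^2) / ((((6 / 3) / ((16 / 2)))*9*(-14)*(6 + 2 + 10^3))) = 2563 / 3572100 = 0.00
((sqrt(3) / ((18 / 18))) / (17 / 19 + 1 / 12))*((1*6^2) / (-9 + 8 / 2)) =-8208*sqrt(3) / 1115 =-12.75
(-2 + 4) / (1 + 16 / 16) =1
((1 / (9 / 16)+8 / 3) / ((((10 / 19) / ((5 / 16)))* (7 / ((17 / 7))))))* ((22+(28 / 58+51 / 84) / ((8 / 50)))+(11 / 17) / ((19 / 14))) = 26.81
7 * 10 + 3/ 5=353/ 5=70.60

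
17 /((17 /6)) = 6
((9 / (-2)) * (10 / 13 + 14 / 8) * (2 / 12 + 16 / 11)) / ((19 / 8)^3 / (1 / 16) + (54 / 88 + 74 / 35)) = -981190 / 11588733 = -0.08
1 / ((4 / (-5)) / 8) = -10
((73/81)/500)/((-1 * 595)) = -73/24097500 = -0.00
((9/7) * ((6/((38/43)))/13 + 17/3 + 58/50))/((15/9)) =1225251/216125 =5.67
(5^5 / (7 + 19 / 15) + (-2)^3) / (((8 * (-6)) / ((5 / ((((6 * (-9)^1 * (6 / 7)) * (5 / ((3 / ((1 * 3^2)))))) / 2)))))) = 321181 / 2892672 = 0.11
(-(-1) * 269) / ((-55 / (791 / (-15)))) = 212779 / 825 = 257.91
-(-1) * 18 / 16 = 9 / 8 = 1.12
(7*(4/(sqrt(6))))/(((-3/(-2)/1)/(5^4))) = 17500*sqrt(6)/9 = 4762.90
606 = 606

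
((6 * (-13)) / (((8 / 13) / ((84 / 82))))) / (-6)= 3549 / 164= 21.64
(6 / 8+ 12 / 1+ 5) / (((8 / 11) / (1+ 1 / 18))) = 14839 / 576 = 25.76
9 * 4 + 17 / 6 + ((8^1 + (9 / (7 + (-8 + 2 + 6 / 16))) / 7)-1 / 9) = 66053 / 1386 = 47.66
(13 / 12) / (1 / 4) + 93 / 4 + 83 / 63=7283 / 252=28.90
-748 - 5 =-753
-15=-15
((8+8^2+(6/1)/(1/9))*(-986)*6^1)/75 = -248472/25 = -9938.88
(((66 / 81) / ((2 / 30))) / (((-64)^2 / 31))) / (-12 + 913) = 1705 / 16607232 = 0.00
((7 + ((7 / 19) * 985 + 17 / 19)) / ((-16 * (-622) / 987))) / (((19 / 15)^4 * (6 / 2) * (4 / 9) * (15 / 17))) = 1196856556875 / 98568548992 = 12.14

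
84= 84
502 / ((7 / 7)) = 502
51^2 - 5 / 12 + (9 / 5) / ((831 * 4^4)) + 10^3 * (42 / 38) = 74894861291 / 20209920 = 3705.85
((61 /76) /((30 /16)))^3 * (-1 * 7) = -12710936 /23149125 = -0.55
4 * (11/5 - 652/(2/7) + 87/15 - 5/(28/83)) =-64087/7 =-9155.29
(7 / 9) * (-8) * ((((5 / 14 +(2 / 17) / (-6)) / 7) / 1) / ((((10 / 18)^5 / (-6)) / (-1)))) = -12649608 / 371875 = -34.02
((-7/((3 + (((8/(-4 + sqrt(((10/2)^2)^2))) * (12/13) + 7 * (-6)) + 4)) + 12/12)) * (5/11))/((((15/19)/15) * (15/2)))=12103/50523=0.24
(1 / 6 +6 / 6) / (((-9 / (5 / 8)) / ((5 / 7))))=-25 / 432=-0.06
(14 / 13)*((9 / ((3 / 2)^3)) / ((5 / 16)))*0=0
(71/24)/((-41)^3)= -71/1654104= -0.00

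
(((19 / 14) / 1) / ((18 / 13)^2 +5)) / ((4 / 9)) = 28899 / 65464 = 0.44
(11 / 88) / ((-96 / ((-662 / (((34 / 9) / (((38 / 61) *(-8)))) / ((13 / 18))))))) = -81757 / 99552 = -0.82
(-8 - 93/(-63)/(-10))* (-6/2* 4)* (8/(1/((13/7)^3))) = 60145072/12005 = 5010.00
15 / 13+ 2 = 41 / 13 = 3.15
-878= -878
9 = 9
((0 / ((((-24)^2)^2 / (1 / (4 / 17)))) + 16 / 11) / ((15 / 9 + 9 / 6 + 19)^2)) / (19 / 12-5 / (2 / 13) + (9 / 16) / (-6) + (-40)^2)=55296 / 29308072717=0.00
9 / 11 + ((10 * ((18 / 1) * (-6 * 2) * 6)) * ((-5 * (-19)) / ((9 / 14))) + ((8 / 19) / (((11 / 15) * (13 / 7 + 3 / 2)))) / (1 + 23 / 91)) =-357447004217 / 186637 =-1915199.05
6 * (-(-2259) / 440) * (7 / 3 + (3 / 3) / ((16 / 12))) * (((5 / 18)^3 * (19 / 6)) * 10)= 22056625 / 342144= 64.47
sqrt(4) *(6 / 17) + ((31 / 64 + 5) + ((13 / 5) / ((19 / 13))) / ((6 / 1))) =2011411 / 310080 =6.49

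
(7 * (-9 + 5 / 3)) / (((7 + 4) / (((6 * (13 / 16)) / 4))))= -91 / 16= -5.69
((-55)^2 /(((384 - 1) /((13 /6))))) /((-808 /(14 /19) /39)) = -3578575 /5879816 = -0.61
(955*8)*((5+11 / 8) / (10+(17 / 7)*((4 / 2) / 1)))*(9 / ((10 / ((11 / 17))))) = 397089 / 208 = 1909.08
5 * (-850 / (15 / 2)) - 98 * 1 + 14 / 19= -37844 / 57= -663.93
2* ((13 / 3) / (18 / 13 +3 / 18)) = 676 / 121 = 5.59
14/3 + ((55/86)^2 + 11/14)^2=49002140603/8041019952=6.09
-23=-23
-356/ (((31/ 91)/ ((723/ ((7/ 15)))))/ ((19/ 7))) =-953622540/ 217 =-4394573.92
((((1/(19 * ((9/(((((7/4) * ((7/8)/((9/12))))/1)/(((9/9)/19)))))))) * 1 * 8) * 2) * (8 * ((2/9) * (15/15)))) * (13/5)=20384/1215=16.78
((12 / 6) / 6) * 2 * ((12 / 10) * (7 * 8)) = 224 / 5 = 44.80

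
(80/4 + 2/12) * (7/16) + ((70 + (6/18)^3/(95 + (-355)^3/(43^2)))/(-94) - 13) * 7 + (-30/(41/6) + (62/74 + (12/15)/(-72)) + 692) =412498072019741957/686299612920480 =601.05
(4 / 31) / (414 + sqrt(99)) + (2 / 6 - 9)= -15340046 / 1770069 - 4* sqrt(11) / 1770069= -8.67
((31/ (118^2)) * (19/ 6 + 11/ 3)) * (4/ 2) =1271/ 41772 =0.03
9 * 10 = 90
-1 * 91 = -91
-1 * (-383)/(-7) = -383/7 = -54.71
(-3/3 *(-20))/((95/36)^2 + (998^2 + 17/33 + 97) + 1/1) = 285120/14200536731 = 0.00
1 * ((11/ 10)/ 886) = 11/ 8860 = 0.00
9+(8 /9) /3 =251 /27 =9.30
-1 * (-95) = 95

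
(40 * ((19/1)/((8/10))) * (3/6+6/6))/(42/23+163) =32775/3791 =8.65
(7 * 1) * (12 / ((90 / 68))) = 952 / 15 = 63.47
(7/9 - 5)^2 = 1444/81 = 17.83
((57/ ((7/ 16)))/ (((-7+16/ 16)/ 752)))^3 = -1493427986366464/ 343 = -4354017452963.45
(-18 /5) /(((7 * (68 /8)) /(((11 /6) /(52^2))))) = -33 /804440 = -0.00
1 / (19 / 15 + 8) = 15 / 139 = 0.11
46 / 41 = 1.12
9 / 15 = 3 / 5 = 0.60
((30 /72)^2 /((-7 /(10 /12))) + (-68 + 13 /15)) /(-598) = 2030737 /18083520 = 0.11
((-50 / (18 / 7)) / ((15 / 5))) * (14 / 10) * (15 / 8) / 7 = -175 / 72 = -2.43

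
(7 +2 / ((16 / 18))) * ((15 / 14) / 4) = 555 / 224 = 2.48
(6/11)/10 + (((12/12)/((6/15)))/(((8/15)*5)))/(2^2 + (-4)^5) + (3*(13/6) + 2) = 511849/59840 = 8.55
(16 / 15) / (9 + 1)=8 / 75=0.11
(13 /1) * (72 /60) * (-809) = -63102 /5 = -12620.40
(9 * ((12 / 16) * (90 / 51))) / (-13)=-405 / 442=-0.92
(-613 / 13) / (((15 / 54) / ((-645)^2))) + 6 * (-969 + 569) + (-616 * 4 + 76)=-918146214 / 13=-70626631.85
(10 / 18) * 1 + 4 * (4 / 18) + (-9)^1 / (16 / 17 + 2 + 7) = 0.54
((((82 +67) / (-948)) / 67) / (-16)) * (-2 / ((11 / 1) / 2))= -149 / 2794704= -0.00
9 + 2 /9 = 9.22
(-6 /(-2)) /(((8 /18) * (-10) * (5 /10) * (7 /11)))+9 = 963 /140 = 6.88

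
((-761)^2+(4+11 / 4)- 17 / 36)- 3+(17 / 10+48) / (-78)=1355149319 / 2340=579123.64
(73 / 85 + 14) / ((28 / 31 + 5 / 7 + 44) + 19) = 91357 / 397290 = 0.23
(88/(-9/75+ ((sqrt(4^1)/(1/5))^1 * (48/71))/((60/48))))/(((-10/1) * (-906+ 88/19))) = 148390/80380881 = 0.00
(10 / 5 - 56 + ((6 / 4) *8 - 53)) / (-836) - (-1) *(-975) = -42895 / 44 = -974.89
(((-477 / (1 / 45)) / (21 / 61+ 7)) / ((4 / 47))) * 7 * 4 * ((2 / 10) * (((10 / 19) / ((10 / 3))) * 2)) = -60730.42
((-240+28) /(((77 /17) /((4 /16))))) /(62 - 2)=-901 /4620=-0.20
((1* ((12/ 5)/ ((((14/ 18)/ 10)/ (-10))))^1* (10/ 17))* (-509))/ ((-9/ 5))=-6108000/ 119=-51327.73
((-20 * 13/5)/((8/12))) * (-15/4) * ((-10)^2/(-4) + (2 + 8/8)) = -6435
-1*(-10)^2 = -100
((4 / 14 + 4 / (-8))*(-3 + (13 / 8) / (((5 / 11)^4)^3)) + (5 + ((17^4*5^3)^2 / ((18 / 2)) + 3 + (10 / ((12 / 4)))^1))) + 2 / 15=2980365116516137811645929 / 246093750000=12110689997271.93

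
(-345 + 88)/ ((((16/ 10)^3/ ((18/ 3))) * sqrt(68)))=-96375 * sqrt(17)/ 8704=-45.65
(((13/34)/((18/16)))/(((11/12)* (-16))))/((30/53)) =-689/16830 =-0.04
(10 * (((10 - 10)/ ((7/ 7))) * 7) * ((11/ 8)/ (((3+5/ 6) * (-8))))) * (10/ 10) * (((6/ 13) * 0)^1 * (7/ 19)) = 0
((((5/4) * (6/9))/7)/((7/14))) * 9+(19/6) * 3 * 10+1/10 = 6807/70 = 97.24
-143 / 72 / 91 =-11 / 504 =-0.02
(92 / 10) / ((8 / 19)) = 437 / 20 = 21.85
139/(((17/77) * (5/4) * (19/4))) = 171248/1615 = 106.04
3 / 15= 0.20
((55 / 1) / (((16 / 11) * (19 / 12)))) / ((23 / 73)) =132495 / 1748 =75.80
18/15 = 6/5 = 1.20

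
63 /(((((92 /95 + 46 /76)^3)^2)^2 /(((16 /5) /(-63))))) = -7082607741011715200000000000 /510568785444411275443565936401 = -0.01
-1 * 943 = -943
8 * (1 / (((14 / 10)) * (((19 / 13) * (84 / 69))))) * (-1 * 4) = -11960 / 931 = -12.85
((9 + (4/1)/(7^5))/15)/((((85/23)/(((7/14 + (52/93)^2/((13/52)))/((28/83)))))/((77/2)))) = 96186256050973/2965420357200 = 32.44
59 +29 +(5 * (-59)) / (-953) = 84159 / 953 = 88.31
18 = 18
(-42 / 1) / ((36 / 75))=-175 / 2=-87.50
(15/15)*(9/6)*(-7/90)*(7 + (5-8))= -7/15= -0.47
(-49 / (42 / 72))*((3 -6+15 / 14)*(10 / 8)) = 405 / 2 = 202.50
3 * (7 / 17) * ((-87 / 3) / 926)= -609 / 15742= -0.04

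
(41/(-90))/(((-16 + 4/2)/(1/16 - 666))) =-87371/4032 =-21.67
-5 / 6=-0.83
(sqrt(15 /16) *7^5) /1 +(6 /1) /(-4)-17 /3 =-43 /6 +16807 *sqrt(15) /4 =16266.14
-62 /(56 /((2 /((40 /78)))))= -1209 /280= -4.32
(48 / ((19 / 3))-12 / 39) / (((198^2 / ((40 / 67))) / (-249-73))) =-5783120 / 162196749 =-0.04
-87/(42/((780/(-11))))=11310/77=146.88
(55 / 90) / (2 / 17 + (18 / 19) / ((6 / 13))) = 3553 / 12618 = 0.28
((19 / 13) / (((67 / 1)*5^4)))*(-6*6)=-684 / 544375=-0.00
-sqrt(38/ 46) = -sqrt(437)/ 23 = -0.91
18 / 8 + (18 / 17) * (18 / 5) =2061 / 340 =6.06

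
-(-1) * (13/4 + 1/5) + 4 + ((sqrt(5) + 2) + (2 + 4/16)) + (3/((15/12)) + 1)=sqrt(5) + 151/10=17.34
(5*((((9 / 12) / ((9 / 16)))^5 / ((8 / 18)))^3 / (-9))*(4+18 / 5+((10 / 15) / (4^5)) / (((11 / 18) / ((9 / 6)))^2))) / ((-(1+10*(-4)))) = -77181452288 / 835956693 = -92.33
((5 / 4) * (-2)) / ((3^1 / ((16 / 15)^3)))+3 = 4027 / 2025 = 1.99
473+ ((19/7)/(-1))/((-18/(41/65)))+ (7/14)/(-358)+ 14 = 1428168527/2932020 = 487.09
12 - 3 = 9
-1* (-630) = 630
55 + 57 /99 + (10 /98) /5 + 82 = 222493 /1617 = 137.60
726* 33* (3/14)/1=35937/7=5133.86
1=1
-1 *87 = -87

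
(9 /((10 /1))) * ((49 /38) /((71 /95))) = 441 /284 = 1.55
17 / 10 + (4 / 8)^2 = 39 / 20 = 1.95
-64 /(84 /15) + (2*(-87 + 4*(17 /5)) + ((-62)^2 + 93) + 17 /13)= 1719936 /455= 3780.08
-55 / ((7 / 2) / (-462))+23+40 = 7323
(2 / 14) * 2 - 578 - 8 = -4100 / 7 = -585.71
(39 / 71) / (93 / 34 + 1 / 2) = 663 / 3905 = 0.17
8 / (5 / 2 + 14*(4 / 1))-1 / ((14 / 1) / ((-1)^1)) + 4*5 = 33101 / 1638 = 20.21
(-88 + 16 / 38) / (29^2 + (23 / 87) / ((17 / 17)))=-5568 / 53485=-0.10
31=31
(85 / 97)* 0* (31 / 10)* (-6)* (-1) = 0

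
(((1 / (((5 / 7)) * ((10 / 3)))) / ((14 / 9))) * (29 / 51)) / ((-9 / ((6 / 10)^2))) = -261 / 42500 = -0.01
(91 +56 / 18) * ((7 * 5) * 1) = 29645 / 9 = 3293.89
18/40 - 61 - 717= -15551/20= -777.55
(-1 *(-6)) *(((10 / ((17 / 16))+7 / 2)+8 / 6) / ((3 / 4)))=5812 / 51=113.96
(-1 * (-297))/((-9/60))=-1980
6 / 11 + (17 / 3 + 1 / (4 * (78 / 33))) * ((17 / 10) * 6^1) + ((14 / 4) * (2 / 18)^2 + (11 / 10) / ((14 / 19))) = 197709103 / 3243240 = 60.96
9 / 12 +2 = 11 / 4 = 2.75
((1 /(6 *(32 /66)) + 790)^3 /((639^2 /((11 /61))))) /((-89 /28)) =-1245629055222167 /18159818416128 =-68.59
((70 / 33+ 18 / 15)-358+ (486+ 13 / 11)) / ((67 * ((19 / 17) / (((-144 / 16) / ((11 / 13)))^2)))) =200.19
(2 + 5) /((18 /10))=35 /9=3.89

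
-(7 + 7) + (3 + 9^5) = 59038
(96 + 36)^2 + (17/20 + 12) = 348737/20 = 17436.85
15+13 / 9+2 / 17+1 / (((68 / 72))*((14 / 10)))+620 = 682568 / 1071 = 637.32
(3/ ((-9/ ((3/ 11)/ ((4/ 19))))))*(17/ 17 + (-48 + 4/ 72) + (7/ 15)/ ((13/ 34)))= 1016443/ 51480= 19.74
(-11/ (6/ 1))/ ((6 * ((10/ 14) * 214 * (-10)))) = 77/ 385200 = 0.00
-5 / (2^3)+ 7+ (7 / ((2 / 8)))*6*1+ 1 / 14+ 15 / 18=175.28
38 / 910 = 19 / 455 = 0.04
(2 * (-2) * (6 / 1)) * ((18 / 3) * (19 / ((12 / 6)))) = -1368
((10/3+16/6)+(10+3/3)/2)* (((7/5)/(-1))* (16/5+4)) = -2898/25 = -115.92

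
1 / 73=0.01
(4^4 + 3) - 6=253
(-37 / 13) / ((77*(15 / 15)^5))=-37 / 1001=-0.04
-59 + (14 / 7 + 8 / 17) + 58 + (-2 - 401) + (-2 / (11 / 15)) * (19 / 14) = -530447 / 1309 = -405.23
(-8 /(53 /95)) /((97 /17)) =-12920 /5141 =-2.51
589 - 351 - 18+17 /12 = 2657 /12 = 221.42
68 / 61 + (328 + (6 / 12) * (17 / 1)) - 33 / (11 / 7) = 38627 / 122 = 316.61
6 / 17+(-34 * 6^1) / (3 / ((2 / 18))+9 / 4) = -4390 / 663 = -6.62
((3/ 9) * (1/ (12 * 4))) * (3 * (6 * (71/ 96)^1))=71/ 768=0.09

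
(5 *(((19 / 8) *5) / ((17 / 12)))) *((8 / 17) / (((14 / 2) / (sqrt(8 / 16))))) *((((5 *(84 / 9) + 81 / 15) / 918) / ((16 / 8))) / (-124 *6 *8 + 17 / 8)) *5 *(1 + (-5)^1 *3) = 2967800 *sqrt(2) / 6314054949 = 0.00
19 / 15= 1.27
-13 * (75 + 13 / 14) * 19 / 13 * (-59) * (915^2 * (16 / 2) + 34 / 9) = 5130808091413 / 9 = 570089787934.78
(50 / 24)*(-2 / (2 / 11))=-275 / 12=-22.92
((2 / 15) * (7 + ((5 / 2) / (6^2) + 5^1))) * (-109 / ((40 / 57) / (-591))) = 354540703 / 2400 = 147725.29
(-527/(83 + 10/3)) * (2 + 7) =-14229/259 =-54.94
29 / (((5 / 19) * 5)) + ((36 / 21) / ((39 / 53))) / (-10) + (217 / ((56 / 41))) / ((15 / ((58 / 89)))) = 69755393 / 2429700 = 28.71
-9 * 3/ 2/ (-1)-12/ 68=453/ 34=13.32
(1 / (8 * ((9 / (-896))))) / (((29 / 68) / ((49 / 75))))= -373184 / 19575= -19.06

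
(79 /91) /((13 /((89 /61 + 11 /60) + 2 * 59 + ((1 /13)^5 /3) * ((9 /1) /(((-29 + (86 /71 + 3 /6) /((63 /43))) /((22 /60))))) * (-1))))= 32303372231412671 /4043156768933100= 7.99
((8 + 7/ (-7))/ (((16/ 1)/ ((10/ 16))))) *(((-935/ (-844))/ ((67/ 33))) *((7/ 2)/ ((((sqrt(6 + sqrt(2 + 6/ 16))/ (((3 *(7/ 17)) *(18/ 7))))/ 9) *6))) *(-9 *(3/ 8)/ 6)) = -324168075/ (115810304 *sqrt(sqrt(38) + 24)) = -0.51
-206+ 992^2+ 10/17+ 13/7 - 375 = 117034768/119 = 983485.45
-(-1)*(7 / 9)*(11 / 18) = 77 / 162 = 0.48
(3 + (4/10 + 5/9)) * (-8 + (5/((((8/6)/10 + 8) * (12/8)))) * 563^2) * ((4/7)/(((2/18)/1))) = 5641700744/2135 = 2642482.78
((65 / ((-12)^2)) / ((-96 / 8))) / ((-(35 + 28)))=65 / 108864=0.00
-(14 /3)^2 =-196 /9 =-21.78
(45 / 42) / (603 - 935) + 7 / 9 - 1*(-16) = 701713 / 41832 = 16.77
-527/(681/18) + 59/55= -160517/12485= -12.86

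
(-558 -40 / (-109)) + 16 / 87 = -5286290 / 9483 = -557.45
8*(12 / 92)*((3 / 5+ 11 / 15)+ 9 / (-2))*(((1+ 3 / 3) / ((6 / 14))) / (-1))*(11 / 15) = 11704 / 1035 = 11.31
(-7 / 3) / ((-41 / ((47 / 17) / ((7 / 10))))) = 470 / 2091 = 0.22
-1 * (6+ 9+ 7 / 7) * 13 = -208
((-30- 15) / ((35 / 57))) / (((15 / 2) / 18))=-6156 / 35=-175.89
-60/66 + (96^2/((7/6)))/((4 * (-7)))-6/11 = -152848/539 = -283.58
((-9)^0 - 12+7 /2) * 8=-60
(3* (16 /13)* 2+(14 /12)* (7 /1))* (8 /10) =2426 /195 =12.44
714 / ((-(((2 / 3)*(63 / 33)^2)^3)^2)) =-53353282404257 / 15375692753568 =-3.47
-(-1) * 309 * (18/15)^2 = 11124/25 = 444.96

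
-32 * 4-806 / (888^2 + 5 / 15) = -302803442 / 2365633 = -128.00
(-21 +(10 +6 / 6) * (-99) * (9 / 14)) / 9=-3365 / 42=-80.12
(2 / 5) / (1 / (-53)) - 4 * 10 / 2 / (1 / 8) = -906 / 5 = -181.20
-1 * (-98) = 98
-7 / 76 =-0.09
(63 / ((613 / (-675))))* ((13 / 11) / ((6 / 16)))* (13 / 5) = -3832920 / 6743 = -568.43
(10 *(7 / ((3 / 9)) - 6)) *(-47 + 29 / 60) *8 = -55820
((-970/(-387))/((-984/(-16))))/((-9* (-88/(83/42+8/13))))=686275/5146048908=0.00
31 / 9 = 3.44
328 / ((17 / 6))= 1968 / 17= 115.76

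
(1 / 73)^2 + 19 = 101252 / 5329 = 19.00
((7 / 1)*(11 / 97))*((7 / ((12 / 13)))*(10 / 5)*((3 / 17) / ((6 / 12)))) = 7007 / 1649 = 4.25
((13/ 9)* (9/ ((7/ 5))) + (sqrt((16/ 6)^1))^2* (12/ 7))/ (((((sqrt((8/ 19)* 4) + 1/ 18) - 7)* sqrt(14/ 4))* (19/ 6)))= -0.41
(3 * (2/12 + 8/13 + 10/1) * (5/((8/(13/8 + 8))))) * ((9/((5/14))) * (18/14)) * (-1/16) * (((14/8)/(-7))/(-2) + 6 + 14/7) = -26226585/8192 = -3201.49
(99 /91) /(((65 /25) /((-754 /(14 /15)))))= -215325 /637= -338.03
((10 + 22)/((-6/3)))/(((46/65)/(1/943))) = -520/21689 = -0.02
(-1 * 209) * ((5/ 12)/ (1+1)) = -43.54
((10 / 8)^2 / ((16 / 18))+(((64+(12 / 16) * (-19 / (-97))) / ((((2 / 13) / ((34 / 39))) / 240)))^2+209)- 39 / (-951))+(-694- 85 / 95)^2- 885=1049002874982739795493 / 137822429824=7611263829.28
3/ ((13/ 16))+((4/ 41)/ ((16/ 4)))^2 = 3.69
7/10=0.70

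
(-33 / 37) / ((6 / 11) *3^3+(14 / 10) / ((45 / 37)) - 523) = 81675 / 46439662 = 0.00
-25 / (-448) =25 / 448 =0.06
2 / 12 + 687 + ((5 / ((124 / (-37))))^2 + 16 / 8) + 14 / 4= 32054003 / 46128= 694.89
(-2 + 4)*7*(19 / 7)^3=279.96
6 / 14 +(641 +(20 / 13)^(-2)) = 1797183 / 2800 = 641.85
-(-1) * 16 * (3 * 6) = 288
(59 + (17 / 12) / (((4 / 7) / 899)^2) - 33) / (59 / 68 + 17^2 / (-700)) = 2002878364375 / 259776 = 7710020.80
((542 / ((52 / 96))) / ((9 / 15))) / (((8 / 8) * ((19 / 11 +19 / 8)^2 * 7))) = 167889920 / 11859211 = 14.16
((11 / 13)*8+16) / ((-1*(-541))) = 296 / 7033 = 0.04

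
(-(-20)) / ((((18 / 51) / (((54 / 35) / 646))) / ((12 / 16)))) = 27 / 266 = 0.10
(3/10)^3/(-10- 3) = -27/13000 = -0.00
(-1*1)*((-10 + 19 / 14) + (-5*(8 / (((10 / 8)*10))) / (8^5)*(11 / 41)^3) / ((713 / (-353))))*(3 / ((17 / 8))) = 91330879344177 / 7485107311360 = 12.20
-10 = -10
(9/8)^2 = 81/64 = 1.27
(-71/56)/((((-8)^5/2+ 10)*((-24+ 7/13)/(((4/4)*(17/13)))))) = -1207/279667920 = -0.00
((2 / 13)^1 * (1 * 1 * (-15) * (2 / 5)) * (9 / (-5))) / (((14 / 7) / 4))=216 / 65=3.32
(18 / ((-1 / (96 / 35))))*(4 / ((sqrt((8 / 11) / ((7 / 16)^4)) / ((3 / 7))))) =-81*sqrt(22) / 20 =-19.00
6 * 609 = 3654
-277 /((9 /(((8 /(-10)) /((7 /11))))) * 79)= 12188 /24885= 0.49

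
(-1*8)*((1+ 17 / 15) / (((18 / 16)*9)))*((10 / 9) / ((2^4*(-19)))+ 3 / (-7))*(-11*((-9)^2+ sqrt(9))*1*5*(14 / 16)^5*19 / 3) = -765205903 / 69984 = -10934.01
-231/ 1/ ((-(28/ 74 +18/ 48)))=68376/ 223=306.62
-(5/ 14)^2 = -0.13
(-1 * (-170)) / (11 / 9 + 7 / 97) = 14841 / 113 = 131.34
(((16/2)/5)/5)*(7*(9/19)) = 1.06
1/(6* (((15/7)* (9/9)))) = 7/90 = 0.08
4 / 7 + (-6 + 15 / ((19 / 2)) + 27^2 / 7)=100.29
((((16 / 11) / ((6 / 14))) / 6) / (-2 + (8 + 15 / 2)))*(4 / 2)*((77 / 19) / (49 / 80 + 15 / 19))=125440 / 517833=0.24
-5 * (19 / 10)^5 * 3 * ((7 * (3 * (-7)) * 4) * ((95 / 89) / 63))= 329321167 / 89000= 3700.24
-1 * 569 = -569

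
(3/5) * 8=24/5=4.80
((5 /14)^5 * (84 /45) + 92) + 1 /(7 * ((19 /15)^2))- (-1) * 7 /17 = 32715679769 /353638488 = 92.51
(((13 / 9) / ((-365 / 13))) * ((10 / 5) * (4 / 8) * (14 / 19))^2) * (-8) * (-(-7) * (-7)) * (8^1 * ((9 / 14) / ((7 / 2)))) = -16.09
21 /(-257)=-21 /257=-0.08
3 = 3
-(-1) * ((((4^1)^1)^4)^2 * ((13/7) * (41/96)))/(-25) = -1091584/525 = -2079.21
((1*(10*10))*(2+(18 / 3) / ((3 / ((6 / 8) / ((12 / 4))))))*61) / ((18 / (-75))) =-190625 / 3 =-63541.67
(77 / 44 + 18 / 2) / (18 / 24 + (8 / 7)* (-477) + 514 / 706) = -106253 / 5373583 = -0.02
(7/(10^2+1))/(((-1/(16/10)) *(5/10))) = -112/505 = -0.22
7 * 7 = 49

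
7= 7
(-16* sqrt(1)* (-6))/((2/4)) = 192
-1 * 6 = -6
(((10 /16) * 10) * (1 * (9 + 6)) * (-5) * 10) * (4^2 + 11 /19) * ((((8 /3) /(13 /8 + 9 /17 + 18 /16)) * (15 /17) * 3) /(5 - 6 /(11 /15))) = 52572.57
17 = 17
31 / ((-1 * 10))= -31 / 10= -3.10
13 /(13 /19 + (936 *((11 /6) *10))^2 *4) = 19 /1721491201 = 0.00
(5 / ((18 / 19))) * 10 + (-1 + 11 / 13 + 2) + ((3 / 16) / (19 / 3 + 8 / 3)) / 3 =102269 / 1872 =54.63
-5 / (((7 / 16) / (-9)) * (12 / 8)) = 480 / 7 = 68.57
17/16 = 1.06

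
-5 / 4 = -1.25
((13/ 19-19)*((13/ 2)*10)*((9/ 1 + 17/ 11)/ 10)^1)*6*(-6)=9446112/ 209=45196.71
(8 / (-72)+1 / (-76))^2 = 7225 / 467856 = 0.02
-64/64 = -1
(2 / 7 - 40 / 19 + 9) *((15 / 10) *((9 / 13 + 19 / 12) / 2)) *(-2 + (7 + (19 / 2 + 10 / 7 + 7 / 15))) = 233452615 / 1161888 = 200.93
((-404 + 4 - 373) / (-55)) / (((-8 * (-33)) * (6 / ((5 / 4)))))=773 / 69696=0.01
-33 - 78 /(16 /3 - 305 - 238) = -52995 /1613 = -32.85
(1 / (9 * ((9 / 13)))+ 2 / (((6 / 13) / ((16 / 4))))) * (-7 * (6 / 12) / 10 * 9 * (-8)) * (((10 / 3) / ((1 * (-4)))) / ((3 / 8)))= -79352 / 81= -979.65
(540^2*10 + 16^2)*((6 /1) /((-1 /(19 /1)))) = -332453184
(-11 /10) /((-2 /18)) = 9.90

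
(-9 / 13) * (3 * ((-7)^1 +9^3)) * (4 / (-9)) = 8664 / 13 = 666.46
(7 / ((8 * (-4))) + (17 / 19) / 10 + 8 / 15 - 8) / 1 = -13855 / 1824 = -7.60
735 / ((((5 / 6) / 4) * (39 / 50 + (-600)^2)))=58800 / 6000013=0.01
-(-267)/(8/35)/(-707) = -1335/808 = -1.65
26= 26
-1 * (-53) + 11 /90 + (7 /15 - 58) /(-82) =19861 /369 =53.82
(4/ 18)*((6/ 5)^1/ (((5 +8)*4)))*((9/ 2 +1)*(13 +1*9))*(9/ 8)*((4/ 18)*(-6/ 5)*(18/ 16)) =-0.21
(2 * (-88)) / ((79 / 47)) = -8272 / 79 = -104.71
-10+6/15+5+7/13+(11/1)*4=2596/65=39.94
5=5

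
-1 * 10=-10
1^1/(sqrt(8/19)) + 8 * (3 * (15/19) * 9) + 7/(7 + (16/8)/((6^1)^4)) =173.07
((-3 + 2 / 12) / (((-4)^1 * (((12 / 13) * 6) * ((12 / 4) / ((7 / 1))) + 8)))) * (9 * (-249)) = -1155609 / 7552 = -153.02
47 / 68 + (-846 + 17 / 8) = -114673 / 136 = -843.18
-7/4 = -1.75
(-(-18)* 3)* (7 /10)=189 /5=37.80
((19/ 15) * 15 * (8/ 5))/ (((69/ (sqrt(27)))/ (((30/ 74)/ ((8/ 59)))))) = 6.84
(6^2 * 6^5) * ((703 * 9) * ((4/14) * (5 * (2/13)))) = 389264850.99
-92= -92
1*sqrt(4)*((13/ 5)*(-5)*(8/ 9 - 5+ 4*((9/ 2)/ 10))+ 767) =1594.09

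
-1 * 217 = -217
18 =18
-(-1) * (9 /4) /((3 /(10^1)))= 7.50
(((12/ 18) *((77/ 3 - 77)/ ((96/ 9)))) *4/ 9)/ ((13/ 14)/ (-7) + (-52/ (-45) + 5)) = -18865/ 79683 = -0.24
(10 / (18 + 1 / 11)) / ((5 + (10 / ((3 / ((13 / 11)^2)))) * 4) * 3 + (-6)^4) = 13310 / 32912809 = 0.00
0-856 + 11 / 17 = -14541 / 17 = -855.35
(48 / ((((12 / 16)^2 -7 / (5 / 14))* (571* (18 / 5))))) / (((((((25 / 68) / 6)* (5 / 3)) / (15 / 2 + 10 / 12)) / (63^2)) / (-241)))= 83256284160 / 869633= 95737.26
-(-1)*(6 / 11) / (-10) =-3 / 55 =-0.05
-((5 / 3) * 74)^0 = -1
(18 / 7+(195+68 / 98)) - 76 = 5991 / 49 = 122.27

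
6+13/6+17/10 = 148/15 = 9.87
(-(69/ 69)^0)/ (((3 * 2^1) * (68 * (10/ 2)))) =-1/ 2040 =-0.00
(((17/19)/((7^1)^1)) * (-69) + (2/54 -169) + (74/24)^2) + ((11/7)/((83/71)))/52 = -10430645227/61995024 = -168.25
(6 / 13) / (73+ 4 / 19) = 0.01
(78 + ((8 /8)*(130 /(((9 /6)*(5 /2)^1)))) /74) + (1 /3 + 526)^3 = 145662697333 /999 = 145808505.84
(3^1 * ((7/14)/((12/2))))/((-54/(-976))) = 122/27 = 4.52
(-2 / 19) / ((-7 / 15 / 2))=60 / 133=0.45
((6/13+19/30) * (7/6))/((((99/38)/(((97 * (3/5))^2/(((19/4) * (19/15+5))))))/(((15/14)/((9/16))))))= 32141144/302445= 106.27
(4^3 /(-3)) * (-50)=3200 /3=1066.67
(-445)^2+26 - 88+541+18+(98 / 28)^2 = 794137 / 4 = 198534.25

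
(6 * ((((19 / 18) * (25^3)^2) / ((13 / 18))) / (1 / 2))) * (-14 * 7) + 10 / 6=-16365234374935 / 39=-419621394229.10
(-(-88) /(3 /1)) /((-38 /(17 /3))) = -748 /171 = -4.37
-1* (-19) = 19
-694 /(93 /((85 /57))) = -58990 /5301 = -11.13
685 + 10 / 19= 685.53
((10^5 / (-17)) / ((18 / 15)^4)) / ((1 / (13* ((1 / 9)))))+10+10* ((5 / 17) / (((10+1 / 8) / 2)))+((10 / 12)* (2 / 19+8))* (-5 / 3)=-965003005 / 235467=-4098.25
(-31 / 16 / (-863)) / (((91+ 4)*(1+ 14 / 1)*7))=31 / 137734800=0.00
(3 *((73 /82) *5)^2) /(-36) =-133225 /80688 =-1.65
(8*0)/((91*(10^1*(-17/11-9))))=0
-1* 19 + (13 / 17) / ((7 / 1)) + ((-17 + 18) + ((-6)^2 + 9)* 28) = 1242.11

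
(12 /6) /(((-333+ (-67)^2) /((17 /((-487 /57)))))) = -969 /1011986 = -0.00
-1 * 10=-10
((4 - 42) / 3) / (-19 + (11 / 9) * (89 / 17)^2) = -16473 / 18856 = -0.87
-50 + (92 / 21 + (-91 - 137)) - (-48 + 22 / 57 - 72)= -61448 / 399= -154.01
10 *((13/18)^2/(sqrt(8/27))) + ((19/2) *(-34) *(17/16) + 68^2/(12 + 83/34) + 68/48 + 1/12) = -168841/7856 + 845 *sqrt(6)/216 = -11.91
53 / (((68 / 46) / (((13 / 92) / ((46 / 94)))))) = 32383 / 3128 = 10.35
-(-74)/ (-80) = -37/ 40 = -0.92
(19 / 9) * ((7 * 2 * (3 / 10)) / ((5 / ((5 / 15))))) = 133 / 225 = 0.59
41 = 41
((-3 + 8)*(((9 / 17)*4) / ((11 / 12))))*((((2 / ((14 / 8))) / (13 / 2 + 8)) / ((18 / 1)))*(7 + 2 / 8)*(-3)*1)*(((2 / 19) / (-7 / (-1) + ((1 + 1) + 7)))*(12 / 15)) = -144 / 24871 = -0.01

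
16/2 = 8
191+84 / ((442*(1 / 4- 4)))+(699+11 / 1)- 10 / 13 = 994699 / 1105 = 900.18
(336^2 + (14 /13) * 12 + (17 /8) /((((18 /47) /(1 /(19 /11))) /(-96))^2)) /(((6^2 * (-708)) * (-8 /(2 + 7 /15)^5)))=57721927073445293 /817495023150000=70.61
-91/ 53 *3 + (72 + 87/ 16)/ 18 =-4319/ 5088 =-0.85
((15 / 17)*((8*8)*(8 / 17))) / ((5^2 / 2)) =3072 / 1445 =2.13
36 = 36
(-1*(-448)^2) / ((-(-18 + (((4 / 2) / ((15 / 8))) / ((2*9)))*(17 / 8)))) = -27095040 / 2413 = -11228.78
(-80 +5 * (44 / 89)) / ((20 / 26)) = -8970 / 89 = -100.79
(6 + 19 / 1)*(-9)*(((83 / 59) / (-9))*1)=2075 / 59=35.17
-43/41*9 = -387/41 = -9.44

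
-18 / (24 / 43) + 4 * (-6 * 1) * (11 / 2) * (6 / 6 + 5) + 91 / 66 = -108619 / 132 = -822.87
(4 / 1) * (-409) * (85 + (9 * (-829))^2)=-91070567416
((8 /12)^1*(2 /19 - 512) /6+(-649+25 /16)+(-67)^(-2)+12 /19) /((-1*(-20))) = -2880855239 /81879360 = -35.18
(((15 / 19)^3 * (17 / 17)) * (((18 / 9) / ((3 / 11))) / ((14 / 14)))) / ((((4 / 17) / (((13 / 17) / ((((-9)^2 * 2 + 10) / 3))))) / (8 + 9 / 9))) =4343625 / 2359496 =1.84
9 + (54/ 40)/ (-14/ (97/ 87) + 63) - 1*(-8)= 555413/ 32620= 17.03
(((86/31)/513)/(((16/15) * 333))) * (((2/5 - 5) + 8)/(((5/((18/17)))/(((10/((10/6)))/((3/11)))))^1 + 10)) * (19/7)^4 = 55153219/200514881070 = 0.00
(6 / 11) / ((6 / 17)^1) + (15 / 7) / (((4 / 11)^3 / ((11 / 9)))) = 828103 / 14784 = 56.01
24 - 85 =-61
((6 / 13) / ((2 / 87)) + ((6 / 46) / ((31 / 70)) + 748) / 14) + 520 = 38509782 / 64883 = 593.53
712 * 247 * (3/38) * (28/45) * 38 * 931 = 305628183.47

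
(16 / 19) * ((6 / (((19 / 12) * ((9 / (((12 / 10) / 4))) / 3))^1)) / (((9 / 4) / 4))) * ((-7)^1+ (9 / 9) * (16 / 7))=-33792 / 12635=-2.67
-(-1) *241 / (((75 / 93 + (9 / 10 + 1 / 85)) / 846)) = 214895844 / 1811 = 118661.43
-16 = -16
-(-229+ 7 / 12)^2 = -7513081 / 144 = -52174.17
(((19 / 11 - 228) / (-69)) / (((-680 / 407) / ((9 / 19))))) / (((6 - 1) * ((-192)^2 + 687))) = -4847 / 978829400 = -0.00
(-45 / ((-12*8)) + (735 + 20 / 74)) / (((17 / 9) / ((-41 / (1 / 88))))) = -1405348.09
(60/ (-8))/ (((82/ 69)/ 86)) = -44505/ 82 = -542.74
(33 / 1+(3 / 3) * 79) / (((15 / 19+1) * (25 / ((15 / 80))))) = 399 / 850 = 0.47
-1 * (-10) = 10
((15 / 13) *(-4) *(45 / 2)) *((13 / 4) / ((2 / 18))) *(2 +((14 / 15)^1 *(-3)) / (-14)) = -13365 / 2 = -6682.50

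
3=3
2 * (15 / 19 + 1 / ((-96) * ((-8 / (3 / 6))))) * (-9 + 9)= 0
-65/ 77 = -0.84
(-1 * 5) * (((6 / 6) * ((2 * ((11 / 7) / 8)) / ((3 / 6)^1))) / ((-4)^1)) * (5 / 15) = 55 / 168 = 0.33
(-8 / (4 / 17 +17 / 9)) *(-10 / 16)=153 / 65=2.35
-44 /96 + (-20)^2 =9589 /24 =399.54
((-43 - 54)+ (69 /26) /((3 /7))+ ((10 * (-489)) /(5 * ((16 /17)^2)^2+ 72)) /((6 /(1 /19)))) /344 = -11008820843 /41446030912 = -0.27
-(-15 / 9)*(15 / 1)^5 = 1265625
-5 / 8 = -0.62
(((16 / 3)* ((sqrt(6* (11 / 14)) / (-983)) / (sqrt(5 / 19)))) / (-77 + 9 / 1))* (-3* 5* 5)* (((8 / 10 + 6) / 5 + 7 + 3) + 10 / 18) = -1532* sqrt(21945) / 751995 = -0.30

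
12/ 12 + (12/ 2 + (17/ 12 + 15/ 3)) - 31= -17.58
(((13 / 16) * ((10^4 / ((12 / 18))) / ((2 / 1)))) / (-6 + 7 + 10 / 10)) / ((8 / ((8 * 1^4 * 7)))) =170625 / 8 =21328.12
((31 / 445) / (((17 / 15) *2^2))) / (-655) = -93 / 3964060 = -0.00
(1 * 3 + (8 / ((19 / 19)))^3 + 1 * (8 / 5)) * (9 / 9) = 2583 / 5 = 516.60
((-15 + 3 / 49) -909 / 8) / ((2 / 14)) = -50397 / 56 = -899.95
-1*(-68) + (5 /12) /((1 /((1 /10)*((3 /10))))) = 5441 /80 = 68.01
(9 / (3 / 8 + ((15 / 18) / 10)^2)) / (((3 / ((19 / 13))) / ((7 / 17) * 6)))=344736 / 12155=28.36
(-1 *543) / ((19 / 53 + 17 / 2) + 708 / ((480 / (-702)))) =191860 / 362729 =0.53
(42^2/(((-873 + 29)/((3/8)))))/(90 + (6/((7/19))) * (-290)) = 3087/18247280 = 0.00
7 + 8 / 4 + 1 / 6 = 55 / 6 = 9.17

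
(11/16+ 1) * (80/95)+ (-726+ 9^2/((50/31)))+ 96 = -549441/950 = -578.36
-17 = -17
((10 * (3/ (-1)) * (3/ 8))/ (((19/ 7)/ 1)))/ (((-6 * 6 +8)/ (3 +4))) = 315/ 304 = 1.04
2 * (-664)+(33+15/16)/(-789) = -5588405/4208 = -1328.04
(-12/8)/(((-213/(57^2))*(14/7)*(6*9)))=361/1704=0.21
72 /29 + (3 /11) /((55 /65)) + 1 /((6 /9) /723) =7630707 /7018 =1087.31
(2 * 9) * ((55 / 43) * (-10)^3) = -990000 / 43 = -23023.26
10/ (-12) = -5/ 6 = -0.83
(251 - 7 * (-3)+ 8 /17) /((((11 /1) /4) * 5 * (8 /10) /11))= 272.47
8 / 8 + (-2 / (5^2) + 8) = 223 / 25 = 8.92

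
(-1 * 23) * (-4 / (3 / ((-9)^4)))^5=1178342950171641099264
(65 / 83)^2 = 4225 / 6889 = 0.61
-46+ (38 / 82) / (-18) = -33967 / 738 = -46.03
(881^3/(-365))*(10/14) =-683797841/511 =-1338156.24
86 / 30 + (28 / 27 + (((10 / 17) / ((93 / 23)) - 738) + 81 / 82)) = -4276025597 / 5833890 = -732.96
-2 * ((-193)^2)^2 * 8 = -22199808016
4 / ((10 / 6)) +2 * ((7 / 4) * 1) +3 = 89 / 10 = 8.90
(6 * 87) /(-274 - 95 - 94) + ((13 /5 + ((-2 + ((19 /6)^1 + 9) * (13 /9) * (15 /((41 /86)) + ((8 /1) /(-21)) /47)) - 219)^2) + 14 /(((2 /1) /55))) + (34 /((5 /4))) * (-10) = 304564478051772824024 /2763634098229515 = 110204.34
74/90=37/45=0.82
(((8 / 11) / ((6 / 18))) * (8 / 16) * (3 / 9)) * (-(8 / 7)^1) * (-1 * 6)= 192 / 77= 2.49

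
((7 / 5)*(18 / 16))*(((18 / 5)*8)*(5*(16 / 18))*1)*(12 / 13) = 12096 / 65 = 186.09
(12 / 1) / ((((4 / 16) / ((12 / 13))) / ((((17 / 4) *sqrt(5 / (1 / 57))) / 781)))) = 2448 *sqrt(285) / 10153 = 4.07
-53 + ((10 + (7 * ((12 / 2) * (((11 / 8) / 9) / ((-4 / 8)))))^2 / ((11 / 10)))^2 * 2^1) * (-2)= -8269918 / 81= -102097.75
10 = 10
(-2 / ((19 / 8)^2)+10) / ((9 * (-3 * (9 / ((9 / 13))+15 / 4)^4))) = -891392 / 196412976387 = -0.00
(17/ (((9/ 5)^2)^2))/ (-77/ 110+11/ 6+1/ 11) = 584375/ 441774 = 1.32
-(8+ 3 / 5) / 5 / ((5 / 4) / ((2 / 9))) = -344 / 1125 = -0.31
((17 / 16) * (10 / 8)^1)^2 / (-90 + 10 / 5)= -0.02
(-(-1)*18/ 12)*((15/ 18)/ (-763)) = -5/ 3052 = -0.00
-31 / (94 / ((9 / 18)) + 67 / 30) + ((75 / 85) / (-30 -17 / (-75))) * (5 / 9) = -38870605 / 216643427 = -0.18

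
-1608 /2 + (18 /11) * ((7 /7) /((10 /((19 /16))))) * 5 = -141333 /176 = -803.03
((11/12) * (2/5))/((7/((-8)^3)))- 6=-3446/105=-32.82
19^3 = 6859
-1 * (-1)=1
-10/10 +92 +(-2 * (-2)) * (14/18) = 847/9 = 94.11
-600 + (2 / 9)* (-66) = -1844 / 3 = -614.67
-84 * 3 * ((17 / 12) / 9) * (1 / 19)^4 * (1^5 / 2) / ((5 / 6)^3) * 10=-8568 / 3258025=-0.00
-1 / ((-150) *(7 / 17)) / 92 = 17 / 96600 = 0.00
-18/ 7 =-2.57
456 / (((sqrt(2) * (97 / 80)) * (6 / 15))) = 45600 * sqrt(2) / 97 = 664.83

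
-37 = -37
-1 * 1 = -1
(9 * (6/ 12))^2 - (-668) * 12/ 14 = 16599/ 28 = 592.82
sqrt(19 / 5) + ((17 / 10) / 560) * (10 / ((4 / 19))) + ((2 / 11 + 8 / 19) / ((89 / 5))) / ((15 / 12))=7137083 / 41666240 + sqrt(95) / 5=2.12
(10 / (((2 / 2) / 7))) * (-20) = -1400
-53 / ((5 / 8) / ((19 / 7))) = -8056 / 35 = -230.17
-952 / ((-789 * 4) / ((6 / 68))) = 7 / 263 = 0.03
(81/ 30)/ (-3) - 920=-9209/ 10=-920.90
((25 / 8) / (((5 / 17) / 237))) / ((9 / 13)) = 87295 / 24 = 3637.29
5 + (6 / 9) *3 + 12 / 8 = 17 / 2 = 8.50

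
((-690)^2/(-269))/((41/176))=-83793600/11029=-7597.57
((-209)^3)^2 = 83344647990241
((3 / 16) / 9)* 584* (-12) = -146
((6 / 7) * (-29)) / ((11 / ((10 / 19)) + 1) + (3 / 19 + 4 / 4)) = -33060 / 30667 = -1.08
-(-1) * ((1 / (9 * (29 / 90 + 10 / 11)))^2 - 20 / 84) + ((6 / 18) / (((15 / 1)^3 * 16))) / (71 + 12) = -0.23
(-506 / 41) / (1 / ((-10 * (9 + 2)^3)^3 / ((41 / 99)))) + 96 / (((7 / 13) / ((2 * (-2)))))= 826833221422286448 / 11767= 70267121732156.58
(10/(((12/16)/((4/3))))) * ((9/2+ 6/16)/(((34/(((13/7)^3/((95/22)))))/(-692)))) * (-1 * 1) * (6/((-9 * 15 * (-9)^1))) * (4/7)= 6957002624/942260445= 7.38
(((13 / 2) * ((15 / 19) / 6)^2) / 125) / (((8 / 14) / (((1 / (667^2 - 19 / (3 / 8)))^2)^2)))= 81 / 2013166202690474807985100000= 0.00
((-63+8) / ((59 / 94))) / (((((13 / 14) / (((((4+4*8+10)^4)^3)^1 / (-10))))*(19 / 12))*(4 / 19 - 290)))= -3898197237079156737589248 / 2111551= -1846129805569061196.05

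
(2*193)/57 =386/57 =6.77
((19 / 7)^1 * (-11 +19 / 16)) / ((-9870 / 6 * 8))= 0.00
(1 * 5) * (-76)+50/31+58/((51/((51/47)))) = -549512/1457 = -377.15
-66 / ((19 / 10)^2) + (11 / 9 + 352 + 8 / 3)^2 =3703039849 / 29241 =126638.62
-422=-422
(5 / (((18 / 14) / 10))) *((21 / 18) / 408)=1225 / 11016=0.11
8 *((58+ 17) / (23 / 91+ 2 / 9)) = 491400 / 389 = 1263.24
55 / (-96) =-55 / 96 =-0.57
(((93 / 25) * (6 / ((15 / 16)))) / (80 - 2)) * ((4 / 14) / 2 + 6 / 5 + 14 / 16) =38502 / 56875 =0.68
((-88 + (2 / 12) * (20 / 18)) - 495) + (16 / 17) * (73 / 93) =-8282360 / 14229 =-582.08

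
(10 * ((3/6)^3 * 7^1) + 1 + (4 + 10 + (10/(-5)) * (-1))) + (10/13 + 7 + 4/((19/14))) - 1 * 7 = 29113/988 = 29.47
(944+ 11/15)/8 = 14171/120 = 118.09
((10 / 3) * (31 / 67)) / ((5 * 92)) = 31 / 9246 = 0.00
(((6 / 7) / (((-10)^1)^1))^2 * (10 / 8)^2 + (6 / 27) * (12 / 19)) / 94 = 0.00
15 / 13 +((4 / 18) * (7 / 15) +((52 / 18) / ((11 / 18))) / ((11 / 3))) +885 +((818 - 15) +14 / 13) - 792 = 191039597 / 212355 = 899.62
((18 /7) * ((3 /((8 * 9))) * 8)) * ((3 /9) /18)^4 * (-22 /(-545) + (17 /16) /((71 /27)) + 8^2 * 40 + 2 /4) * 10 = 1585531907 /614181403584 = 0.00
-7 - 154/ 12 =-119/ 6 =-19.83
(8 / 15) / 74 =4 / 555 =0.01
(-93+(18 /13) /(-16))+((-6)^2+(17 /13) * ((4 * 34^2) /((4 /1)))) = 151279 /104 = 1454.61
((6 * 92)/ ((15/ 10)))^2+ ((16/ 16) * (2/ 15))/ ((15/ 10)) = 6094084/ 45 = 135424.09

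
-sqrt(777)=-27.87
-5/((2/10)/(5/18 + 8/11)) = -4975/198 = -25.13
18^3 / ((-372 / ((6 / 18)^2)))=-54 / 31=-1.74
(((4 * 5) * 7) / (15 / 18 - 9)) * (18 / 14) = -1080 / 49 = -22.04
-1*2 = -2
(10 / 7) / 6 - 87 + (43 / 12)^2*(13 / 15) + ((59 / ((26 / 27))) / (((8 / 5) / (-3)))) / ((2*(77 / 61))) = -74834213 / 617760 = -121.14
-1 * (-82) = 82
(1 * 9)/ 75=3/ 25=0.12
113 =113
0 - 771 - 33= -804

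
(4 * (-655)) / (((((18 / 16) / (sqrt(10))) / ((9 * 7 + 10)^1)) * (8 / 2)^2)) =-95630 * sqrt(10) / 9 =-33600.96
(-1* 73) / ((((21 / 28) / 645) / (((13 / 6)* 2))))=-816140 / 3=-272046.67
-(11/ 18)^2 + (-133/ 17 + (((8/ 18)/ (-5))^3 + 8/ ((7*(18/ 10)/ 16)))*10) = 93.38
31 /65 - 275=-17844 /65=-274.52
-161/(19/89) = -14329/19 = -754.16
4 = 4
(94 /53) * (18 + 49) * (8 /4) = 12596 /53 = 237.66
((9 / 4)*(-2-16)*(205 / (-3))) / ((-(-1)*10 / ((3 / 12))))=1107 / 16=69.19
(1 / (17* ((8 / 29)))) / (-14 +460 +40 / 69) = 2001 / 4190704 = 0.00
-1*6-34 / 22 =-83 / 11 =-7.55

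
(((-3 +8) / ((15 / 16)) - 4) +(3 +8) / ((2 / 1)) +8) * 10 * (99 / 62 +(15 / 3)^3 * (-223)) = -769027195 / 186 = -4134554.81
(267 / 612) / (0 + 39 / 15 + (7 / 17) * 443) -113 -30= -26985371 / 188712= -143.00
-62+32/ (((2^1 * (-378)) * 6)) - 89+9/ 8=-679865/ 4536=-149.88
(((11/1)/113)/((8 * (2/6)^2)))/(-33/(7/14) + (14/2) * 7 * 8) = 99/294704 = 0.00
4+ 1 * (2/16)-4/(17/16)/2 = 305/136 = 2.24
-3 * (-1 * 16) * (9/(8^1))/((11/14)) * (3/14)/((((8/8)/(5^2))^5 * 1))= 1582031250/11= 143821022.73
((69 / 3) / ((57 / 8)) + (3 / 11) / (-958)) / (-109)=-1938821 / 65472594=-0.03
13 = 13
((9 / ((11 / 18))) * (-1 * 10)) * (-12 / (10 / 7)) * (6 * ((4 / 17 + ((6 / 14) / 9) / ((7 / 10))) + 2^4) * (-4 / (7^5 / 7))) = -633619584 / 3142909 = -201.60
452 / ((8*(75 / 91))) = 10283 / 150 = 68.55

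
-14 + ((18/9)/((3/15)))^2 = 86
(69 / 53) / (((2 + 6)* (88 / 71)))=4899 / 37312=0.13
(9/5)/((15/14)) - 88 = -2158/25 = -86.32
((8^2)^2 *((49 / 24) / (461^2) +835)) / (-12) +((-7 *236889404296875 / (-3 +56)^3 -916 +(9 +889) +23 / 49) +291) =-11138511800.31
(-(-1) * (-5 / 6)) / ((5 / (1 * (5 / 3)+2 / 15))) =-3 / 10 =-0.30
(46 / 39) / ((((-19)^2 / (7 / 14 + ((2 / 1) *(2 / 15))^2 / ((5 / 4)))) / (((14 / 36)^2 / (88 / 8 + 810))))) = 1412131 / 4213204105500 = 0.00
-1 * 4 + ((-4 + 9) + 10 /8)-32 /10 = -19 /20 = -0.95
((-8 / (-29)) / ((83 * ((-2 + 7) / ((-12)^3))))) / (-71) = 0.02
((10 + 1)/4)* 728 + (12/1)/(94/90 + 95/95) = 46181/23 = 2007.87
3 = 3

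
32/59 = 0.54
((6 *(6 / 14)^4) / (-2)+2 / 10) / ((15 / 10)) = 2372 / 36015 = 0.07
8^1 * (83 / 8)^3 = 571787 / 64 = 8934.17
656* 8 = 5248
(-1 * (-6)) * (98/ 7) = 84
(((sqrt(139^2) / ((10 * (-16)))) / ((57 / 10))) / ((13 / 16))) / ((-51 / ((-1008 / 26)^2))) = 3923136 / 709631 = 5.53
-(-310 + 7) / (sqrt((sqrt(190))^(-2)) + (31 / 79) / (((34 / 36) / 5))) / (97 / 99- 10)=-1123978590900 / 69427241497 + 54104059053 * sqrt(190) / 1319117588443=-15.62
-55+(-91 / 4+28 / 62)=-9585 / 124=-77.30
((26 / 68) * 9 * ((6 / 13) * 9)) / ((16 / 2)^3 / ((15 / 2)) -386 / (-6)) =405 / 3757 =0.11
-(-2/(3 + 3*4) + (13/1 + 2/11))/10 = -2153/1650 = -1.30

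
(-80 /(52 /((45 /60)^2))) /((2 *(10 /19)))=-171 /208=-0.82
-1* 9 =-9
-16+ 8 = -8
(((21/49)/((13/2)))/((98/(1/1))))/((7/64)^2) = 12288/218491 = 0.06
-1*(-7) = 7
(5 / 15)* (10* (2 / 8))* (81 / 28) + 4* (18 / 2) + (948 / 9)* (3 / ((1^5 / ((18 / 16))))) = 22059 / 56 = 393.91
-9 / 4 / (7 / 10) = -45 / 14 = -3.21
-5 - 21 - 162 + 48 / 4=-176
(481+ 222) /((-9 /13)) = -9139 /9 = -1015.44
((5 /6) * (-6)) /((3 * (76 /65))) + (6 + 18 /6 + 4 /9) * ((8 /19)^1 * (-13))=-36335 /684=-53.12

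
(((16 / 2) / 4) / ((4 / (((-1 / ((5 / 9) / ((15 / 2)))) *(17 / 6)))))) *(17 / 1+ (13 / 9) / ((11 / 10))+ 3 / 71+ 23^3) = -1456064671 / 6248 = -233044.92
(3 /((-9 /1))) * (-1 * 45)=15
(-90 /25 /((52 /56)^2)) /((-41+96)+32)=-1176 /24505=-0.05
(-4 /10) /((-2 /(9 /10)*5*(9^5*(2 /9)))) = 1 /364500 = 0.00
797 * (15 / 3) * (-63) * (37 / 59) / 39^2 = -103.51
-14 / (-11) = 14 / 11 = 1.27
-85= -85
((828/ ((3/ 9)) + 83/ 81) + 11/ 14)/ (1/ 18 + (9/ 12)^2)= 22551272/ 5607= 4021.99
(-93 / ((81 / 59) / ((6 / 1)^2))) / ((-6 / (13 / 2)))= 23777 / 9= 2641.89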